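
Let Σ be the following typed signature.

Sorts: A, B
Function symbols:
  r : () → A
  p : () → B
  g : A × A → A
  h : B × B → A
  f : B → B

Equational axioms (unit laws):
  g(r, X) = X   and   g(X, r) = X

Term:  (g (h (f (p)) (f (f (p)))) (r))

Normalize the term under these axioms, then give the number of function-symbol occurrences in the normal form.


size = 6

1. (g (h (f (p)) (f (f (p)))) (r))  →  (h (f (p)) (f (f (p))))
normal form: (h (f (p)) (f (f (p))))


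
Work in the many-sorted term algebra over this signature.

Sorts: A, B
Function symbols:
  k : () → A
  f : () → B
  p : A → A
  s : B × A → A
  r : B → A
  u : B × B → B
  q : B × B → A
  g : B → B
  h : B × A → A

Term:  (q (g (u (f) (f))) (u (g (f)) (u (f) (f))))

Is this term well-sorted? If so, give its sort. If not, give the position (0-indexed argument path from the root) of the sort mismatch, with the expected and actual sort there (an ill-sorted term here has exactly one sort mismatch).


well-sorted; sort = A

      (f) : B
      (f) : B
    (u (f) (f)) : B
  (g (u (f) (f))) : B
      (f) : B
    (g (f)) : B
      (f) : B
      (f) : B
    (u (f) (f)) : B
  (u (g (f)) (u (f) (f))) : B
(q (g (u (f) (f))) (u (g (f)) (u (f) (f)))) : A


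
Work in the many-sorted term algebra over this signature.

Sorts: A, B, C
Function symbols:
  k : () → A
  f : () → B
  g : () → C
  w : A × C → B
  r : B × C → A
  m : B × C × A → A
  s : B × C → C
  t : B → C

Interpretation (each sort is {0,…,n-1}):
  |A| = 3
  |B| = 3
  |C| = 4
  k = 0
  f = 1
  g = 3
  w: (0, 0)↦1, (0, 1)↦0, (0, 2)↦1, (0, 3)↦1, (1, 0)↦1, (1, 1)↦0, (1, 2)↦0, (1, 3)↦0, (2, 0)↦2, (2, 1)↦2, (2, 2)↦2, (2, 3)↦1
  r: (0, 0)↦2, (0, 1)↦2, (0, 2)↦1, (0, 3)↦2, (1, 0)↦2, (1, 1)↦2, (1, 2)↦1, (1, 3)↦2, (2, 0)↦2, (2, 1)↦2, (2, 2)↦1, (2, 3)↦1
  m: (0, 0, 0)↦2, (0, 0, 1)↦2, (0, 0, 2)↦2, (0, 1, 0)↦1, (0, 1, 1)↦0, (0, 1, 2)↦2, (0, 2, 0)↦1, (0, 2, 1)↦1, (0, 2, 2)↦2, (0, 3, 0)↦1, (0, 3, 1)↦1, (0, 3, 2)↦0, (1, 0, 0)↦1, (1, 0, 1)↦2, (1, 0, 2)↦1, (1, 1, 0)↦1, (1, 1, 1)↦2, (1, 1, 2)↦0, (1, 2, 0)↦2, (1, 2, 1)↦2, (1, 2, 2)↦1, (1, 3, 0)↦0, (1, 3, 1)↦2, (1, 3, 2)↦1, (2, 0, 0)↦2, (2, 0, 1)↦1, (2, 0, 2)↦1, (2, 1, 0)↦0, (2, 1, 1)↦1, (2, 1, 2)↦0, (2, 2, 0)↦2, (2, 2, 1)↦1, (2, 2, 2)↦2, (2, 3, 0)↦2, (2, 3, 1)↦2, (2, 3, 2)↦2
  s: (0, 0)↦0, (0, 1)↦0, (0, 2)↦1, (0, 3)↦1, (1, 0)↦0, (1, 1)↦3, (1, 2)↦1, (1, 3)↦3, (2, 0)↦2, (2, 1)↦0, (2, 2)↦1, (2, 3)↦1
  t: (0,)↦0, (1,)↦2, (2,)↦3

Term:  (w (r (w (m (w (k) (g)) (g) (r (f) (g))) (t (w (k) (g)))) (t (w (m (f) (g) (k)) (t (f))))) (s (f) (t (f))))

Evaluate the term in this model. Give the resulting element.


value = 0

  k = 0
  g = 3
  (w (k) (g)) = w(0, 3) = 1
  g = 3
  f = 1
  g = 3
  (r (f) (g)) = r(1, 3) = 2
  (m (w (k) (g)) (g) (r (f) (g))) = m(1, 3, 2) = 1
  k = 0
  g = 3
  (w (k) (g)) = w(0, 3) = 1
  (t (w (k) (g))) = t(1,) = 2
  (w (m (w (k) (g)) (g) (r (f) (g))) (t (w (k) (g)))) = w(1, 2) = 0
  f = 1
  g = 3
  k = 0
  (m (f) (g) (k)) = m(1, 3, 0) = 0
  f = 1
  (t (f)) = t(1,) = 2
  (w (m (f) (g) (k)) (t (f))) = w(0, 2) = 1
  (t (w (m (f) (g) (k)) (t (f)))) = t(1,) = 2
  (r (w (m (w (k) (g)) (g) (r (f) (g))) (t (w (k) (g)))) (t (w (m (f) (g) (k)) (t (f))))) = r(0, 2) = 1
  f = 1
  f = 1
  (t (f)) = t(1,) = 2
  (s (f) (t (f))) = s(1, 2) = 1
  (w (r (w (m (w (k) (g)) (g) (r (f) (g))) (t (w (k) (g)))) (t (w (m (f) (g) (k)) (t (f))))) (s (f) (t (f)))) = w(1, 1) = 0


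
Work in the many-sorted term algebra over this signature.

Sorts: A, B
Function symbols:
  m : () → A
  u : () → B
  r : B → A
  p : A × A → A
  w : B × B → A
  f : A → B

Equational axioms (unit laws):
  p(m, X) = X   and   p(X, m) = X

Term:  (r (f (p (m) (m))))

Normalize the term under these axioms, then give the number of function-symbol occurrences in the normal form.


size = 3

1. (r (f (p (m) (m))))  →  (r (f (m)))
normal form: (r (f (m)))


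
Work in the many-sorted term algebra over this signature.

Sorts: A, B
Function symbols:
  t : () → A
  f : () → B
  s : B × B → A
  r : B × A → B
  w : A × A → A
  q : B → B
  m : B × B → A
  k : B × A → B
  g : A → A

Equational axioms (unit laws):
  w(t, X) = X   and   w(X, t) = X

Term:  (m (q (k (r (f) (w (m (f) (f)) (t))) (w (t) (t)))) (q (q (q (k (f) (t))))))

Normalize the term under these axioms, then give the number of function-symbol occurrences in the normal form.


size = 15

1. (m (q (k (r (f) (w (m (f) (f)) (t))) (w (t) (t)))) (q (q (q (k (f) (t))))))  →  (m (q (k (r (f) (m (f) (f))) (w (t) (t)))) (q (q (q (k (f) (t))))))
2. (m (q (k (r (f) (m (f) (f))) (w (t) (t)))) (q (q (q (k (f) (t))))))  →  (m (q (k (r (f) (m (f) (f))) (t))) (q (q (q (k (f) (t))))))
normal form: (m (q (k (r (f) (m (f) (f))) (t))) (q (q (q (k (f) (t))))))


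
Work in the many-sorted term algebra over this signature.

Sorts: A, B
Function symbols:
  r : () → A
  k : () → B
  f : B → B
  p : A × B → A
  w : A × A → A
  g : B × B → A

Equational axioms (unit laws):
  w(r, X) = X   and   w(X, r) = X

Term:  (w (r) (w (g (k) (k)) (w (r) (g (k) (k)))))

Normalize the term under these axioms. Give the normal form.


normal form = (w (g (k) (k)) (g (k) (k)))

1. (w (r) (w (g (k) (k)) (w (r) (g (k) (k)))))  →  (w (g (k) (k)) (w (r) (g (k) (k))))
2. (w (g (k) (k)) (w (r) (g (k) (k))))  →  (w (g (k) (k)) (g (k) (k)))


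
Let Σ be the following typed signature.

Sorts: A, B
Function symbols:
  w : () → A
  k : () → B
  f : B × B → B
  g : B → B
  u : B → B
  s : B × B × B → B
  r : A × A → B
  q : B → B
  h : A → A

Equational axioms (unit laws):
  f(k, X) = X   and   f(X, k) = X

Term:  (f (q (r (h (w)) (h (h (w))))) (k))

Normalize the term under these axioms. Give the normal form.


1. (f (q (r (h (w)) (h (h (w))))) (k))  →  (q (r (h (w)) (h (h (w)))))

normal form = (q (r (h (w)) (h (h (w)))))


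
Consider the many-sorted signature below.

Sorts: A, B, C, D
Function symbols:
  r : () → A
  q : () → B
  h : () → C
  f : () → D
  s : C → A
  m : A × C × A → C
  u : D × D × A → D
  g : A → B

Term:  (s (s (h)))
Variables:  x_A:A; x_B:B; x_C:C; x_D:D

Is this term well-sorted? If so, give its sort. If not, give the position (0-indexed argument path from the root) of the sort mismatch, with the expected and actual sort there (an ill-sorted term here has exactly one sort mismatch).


    (h) : C
  (s (h)) : A
(s (s (h))) : ✗ arg 0 at [0] has sort A, expected C

ill-sorted at position [0]: expected C, got A


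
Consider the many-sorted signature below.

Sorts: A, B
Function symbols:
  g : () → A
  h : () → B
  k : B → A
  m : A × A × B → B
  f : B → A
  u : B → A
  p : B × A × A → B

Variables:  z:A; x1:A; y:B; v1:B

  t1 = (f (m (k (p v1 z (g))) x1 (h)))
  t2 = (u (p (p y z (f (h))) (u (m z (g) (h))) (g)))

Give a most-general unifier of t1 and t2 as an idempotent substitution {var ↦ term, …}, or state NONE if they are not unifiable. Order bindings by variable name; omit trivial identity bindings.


head clash or occurs-check failure — not unifiable

NONE (not unifiable)


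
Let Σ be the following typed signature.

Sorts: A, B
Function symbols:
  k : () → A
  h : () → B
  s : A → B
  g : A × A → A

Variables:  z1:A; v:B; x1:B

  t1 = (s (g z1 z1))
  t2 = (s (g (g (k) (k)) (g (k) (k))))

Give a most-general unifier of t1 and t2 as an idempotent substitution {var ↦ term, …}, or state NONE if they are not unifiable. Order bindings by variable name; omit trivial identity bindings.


{z1 ↦ (g (k) (k))}


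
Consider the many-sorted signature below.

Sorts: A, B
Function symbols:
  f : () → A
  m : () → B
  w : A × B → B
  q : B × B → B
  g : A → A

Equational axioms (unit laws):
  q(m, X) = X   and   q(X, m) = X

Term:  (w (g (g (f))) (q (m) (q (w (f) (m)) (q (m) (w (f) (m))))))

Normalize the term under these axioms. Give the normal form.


1. (w (g (g (f))) (q (m) (q (w (f) (m)) (q (m) (w (f) (m))))))  →  (w (g (g (f))) (q (w (f) (m)) (q (m) (w (f) (m)))))
2. (w (g (g (f))) (q (w (f) (m)) (q (m) (w (f) (m)))))  →  (w (g (g (f))) (q (w (f) (m)) (w (f) (m))))

normal form = (w (g (g (f))) (q (w (f) (m)) (w (f) (m))))


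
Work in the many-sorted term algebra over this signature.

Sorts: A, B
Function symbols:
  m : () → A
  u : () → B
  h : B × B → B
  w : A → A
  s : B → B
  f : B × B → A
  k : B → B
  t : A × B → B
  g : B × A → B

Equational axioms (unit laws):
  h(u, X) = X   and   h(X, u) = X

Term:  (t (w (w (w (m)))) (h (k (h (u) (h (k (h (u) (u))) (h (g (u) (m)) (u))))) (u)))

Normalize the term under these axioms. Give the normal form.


1. (t (w (w (w (m)))) (h (k (h (u) (h (k (h (u) (u))) (h (g (u) (m)) (u))))) (u)))  →  (t (w (w (w (m)))) (k (h (u) (h (k (h (u) (u))) (h (g (u) (m)) (u))))))
2. (t (w (w (w (m)))) (k (h (u) (h (k (h (u) (u))) (h (g (u) (m)) (u))))))  →  (t (w (w (w (m)))) (k (h (k (h (u) (u))) (h (g (u) (m)) (u)))))
3. (t (w (w (w (m)))) (k (h (k (h (u) (u))) (h (g (u) (m)) (u)))))  →  (t (w (w (w (m)))) (k (h (k (u)) (h (g (u) (m)) (u)))))
4. (t (w (w (w (m)))) (k (h (k (u)) (h (g (u) (m)) (u)))))  →  (t (w (w (w (m)))) (k (h (k (u)) (g (u) (m)))))

normal form = (t (w (w (w (m)))) (k (h (k (u)) (g (u) (m)))))


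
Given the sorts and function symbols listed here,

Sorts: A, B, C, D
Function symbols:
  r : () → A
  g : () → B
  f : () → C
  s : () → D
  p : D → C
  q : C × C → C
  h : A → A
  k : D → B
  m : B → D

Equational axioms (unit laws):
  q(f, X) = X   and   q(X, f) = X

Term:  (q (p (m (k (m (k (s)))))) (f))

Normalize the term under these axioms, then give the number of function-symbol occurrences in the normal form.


1. (q (p (m (k (m (k (s)))))) (f))  →  (p (m (k (m (k (s))))))
normal form: (p (m (k (m (k (s))))))

size = 6


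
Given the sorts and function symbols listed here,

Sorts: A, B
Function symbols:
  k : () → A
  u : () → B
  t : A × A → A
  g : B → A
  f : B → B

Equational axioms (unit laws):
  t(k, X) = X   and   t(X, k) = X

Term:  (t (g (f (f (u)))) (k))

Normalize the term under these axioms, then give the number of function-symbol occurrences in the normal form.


1. (t (g (f (f (u)))) (k))  →  (g (f (f (u))))
normal form: (g (f (f (u))))

size = 4


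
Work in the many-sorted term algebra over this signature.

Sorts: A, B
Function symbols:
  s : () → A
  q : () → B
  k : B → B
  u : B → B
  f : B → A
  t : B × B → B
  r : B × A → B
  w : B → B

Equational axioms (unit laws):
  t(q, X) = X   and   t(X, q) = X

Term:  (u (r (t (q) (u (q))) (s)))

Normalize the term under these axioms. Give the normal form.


normal form = (u (r (u (q)) (s)))

1. (u (r (t (q) (u (q))) (s)))  →  (u (r (u (q)) (s)))


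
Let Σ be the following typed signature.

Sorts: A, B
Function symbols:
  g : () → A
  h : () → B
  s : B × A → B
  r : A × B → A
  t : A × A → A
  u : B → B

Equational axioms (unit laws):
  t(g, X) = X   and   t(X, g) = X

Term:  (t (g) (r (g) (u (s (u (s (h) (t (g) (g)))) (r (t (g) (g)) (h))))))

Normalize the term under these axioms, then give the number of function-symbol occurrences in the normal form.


size = 11

1. (t (g) (r (g) (u (s (u (s (h) (t (g) (g)))) (r (t (g) (g)) (h))))))  →  (r (g) (u (s (u (s (h) (t (g) (g)))) (r (t (g) (g)) (h)))))
2. (r (g) (u (s (u (s (h) (t (g) (g)))) (r (t (g) (g)) (h)))))  →  (r (g) (u (s (u (s (h) (g))) (r (t (g) (g)) (h)))))
3. (r (g) (u (s (u (s (h) (g))) (r (t (g) (g)) (h)))))  →  (r (g) (u (s (u (s (h) (g))) (r (g) (h)))))
normal form: (r (g) (u (s (u (s (h) (g))) (r (g) (h)))))


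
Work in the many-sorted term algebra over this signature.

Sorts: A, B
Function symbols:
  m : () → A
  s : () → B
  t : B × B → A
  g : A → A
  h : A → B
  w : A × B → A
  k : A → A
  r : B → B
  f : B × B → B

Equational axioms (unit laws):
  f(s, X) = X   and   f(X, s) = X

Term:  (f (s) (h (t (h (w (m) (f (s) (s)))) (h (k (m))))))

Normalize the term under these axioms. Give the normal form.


1. (f (s) (h (t (h (w (m) (f (s) (s)))) (h (k (m))))))  →  (h (t (h (w (m) (f (s) (s)))) (h (k (m)))))
2. (h (t (h (w (m) (f (s) (s)))) (h (k (m)))))  →  (h (t (h (w (m) (s))) (h (k (m)))))

normal form = (h (t (h (w (m) (s))) (h (k (m)))))


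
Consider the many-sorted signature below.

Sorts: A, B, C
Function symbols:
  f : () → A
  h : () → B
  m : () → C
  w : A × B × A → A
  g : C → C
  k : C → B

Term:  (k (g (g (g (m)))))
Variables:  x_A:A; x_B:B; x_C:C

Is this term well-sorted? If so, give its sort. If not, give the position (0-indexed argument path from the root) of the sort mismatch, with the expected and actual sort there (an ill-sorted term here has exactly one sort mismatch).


well-sorted; sort = B

        (m) : C
      (g (m)) : C
    (g (g (m))) : C
  (g (g (g (m)))) : C
(k (g (g (g (m))))) : B


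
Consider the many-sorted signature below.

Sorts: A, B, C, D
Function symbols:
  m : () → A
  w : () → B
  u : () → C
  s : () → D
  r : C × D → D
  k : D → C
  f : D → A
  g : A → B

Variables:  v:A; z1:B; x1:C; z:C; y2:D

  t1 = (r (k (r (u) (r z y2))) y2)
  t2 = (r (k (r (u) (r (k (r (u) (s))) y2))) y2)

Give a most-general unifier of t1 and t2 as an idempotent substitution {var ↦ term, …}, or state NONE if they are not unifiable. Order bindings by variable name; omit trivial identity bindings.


{z ↦ (k (r (u) (s)))}


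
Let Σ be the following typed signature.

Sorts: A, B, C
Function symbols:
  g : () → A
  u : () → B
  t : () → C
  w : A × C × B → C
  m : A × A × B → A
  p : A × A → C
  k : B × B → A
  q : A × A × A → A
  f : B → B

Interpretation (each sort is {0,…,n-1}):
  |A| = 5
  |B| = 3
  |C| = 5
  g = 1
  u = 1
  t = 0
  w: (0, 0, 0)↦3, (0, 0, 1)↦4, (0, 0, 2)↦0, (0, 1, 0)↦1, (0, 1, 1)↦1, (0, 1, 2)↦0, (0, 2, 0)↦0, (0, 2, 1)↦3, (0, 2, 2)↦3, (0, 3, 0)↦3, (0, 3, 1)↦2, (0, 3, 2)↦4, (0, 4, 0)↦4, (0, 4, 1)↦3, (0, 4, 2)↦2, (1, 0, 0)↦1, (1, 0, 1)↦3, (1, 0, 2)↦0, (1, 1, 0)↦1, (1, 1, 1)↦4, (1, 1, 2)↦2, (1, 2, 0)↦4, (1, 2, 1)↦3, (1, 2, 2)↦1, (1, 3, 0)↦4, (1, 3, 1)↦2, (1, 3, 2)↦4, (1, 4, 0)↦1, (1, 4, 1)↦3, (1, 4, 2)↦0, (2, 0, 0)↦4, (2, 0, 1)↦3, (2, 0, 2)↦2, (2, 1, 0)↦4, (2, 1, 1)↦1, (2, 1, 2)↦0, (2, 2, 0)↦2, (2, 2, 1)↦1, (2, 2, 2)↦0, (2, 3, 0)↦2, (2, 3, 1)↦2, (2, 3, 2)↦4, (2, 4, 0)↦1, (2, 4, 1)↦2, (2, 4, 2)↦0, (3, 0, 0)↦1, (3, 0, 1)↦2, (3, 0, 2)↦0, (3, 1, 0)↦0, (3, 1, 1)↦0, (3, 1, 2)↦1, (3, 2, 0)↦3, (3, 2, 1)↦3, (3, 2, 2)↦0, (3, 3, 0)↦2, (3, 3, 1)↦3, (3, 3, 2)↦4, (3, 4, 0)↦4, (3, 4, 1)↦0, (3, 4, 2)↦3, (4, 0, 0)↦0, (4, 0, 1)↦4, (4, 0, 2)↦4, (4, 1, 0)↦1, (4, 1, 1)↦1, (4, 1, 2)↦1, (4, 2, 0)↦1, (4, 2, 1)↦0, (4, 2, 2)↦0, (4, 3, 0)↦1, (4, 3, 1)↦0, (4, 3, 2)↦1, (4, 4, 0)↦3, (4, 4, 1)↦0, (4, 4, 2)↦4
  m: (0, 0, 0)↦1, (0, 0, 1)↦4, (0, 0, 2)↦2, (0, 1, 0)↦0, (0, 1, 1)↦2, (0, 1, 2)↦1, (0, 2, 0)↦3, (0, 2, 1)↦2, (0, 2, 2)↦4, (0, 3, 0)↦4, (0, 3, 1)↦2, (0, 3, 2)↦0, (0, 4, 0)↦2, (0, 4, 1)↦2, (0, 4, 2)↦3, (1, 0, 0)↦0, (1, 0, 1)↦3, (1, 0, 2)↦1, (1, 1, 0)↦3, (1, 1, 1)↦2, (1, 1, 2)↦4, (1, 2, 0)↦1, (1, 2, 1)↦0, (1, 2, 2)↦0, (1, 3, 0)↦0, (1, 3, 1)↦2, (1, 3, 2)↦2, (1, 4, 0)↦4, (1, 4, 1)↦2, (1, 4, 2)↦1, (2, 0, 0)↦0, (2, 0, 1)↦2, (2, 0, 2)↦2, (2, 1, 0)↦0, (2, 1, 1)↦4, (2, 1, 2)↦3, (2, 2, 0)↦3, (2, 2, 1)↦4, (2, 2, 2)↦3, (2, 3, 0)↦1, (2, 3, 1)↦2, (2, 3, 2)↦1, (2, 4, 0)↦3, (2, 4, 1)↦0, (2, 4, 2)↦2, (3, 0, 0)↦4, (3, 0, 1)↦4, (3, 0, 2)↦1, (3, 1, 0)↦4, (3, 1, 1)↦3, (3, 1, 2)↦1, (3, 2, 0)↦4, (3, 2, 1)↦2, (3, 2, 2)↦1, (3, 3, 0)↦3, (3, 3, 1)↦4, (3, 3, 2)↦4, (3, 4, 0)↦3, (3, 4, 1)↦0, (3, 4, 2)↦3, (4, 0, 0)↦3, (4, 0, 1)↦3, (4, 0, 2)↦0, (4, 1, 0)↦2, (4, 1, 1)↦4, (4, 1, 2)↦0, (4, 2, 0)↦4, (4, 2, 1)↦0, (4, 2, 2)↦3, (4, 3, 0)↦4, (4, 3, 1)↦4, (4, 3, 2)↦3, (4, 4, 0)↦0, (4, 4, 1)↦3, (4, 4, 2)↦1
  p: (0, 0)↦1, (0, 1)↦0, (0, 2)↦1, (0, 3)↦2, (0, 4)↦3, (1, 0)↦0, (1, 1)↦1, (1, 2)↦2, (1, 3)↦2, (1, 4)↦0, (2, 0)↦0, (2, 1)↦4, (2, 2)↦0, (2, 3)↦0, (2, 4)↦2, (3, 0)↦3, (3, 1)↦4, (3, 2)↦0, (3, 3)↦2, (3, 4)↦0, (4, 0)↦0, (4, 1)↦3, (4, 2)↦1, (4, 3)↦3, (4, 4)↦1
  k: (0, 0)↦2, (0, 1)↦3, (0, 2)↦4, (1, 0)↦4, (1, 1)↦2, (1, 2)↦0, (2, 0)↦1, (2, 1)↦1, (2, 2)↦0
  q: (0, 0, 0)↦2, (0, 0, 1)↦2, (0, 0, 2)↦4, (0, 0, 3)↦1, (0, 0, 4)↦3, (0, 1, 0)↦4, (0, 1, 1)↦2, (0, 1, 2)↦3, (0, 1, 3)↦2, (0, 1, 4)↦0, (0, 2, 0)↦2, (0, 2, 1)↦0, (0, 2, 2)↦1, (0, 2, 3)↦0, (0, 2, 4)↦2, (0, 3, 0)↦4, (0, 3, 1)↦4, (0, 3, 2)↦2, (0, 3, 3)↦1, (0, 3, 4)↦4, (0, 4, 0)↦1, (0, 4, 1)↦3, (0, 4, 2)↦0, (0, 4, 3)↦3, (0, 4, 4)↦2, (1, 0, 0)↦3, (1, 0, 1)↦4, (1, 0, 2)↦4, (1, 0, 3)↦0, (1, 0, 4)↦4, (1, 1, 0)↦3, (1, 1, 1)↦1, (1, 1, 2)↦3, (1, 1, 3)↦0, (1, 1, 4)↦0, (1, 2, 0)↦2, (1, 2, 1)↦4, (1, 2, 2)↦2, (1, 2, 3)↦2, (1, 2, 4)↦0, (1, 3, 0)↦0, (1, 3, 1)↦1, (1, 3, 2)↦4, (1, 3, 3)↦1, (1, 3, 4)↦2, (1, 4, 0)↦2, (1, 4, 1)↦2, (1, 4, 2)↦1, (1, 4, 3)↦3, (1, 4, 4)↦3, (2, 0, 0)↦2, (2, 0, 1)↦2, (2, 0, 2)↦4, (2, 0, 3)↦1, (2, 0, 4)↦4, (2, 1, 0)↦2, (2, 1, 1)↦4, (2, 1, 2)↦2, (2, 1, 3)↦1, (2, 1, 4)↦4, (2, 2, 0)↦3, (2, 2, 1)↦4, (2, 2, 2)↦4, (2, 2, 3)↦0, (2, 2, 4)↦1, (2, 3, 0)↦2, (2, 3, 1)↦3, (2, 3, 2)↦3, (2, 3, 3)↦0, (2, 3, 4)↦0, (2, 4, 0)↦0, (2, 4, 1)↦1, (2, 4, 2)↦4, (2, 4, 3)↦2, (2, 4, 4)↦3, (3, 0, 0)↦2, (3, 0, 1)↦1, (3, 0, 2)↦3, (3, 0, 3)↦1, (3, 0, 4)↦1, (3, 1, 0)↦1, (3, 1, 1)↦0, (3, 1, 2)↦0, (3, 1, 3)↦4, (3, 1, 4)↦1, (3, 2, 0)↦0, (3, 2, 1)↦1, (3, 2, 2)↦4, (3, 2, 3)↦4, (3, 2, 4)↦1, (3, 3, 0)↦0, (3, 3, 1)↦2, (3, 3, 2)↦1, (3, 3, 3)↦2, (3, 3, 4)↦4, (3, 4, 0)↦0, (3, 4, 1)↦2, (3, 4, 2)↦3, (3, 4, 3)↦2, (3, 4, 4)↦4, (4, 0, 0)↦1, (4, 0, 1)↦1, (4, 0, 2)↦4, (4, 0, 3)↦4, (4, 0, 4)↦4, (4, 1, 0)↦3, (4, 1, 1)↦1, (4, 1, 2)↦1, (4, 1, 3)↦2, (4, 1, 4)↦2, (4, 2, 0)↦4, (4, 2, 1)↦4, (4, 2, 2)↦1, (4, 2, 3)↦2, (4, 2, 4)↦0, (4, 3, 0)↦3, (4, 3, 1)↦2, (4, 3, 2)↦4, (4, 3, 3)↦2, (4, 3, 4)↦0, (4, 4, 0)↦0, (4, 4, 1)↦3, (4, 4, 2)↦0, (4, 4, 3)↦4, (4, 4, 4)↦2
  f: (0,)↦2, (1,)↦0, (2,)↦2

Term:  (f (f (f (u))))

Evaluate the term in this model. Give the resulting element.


value = 2

  u = 1
  (f (u)) = f(1,) = 0
  (f (f (u))) = f(0,) = 2
  (f (f (f (u)))) = f(2,) = 2


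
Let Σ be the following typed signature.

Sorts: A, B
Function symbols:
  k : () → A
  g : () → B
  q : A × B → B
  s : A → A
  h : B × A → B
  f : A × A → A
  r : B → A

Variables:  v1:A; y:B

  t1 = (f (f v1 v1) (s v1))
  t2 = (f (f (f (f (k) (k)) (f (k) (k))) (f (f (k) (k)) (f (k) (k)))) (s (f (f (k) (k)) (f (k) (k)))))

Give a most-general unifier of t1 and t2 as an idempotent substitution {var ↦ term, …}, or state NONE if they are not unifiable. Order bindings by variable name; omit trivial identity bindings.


{v1 ↦ (f (f (k) (k)) (f (k) (k)))}


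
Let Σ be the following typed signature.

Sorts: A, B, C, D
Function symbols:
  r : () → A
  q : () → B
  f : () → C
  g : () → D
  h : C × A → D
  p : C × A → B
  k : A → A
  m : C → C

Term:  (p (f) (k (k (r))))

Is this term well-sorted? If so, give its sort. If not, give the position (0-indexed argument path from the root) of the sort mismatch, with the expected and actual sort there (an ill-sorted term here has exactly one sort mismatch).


well-sorted; sort = B

  (f) : C
      (r) : A
    (k (r)) : A
  (k (k (r))) : A
(p (f) (k (k (r)))) : B


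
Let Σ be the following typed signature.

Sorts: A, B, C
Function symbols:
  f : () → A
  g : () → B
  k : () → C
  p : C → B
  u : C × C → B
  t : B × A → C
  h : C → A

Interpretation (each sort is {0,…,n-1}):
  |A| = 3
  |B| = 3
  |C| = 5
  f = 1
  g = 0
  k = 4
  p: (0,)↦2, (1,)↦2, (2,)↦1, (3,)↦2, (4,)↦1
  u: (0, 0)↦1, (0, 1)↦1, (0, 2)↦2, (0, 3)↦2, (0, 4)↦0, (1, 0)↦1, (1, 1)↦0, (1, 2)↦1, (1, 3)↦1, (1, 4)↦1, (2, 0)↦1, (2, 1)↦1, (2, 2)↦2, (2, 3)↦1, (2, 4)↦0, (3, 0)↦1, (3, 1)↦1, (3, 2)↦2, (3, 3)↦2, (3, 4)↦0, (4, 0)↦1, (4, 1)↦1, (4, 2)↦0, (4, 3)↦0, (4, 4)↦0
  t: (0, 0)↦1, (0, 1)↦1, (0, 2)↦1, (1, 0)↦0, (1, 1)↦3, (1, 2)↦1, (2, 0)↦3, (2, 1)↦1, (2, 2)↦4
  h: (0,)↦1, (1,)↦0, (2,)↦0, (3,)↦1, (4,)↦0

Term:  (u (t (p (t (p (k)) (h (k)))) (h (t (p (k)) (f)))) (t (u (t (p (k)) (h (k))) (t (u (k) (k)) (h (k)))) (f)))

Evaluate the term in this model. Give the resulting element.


value = 1

  k = 4
  (p (k)) = p(4,) = 1
  k = 4
  (h (k)) = h(4,) = 0
  (t (p (k)) (h (k))) = t(1, 0) = 0
  (p (t (p (k)) (h (k)))) = p(0,) = 2
  k = 4
  (p (k)) = p(4,) = 1
  f = 1
  (t (p (k)) (f)) = t(1, 1) = 3
  (h (t (p (k)) (f))) = h(3,) = 1
  (t (p (t (p (k)) (h (k)))) (h (t (p (k)) (f)))) = t(2, 1) = 1
  k = 4
  (p (k)) = p(4,) = 1
  k = 4
  (h (k)) = h(4,) = 0
  (t (p (k)) (h (k))) = t(1, 0) = 0
  k = 4
  k = 4
  (u (k) (k)) = u(4, 4) = 0
  k = 4
  (h (k)) = h(4,) = 0
  (t (u (k) (k)) (h (k))) = t(0, 0) = 1
  (u (t (p (k)) (h (k))) (t (u (k) (k)) (h (k)))) = u(0, 1) = 1
  f = 1
  (t (u (t (p (k)) (h (k))) (t (u (k) (k)) (h (k)))) (f)) = t(1, 1) = 3
  (u (t (p (t (p (k)) (h (k)))) (h (t (p (k)) (f)))) (t (u (t (p (k)) (h (k))) (t (u (k) (k)) (h (k)))) (f))) = u(1, 3) = 1


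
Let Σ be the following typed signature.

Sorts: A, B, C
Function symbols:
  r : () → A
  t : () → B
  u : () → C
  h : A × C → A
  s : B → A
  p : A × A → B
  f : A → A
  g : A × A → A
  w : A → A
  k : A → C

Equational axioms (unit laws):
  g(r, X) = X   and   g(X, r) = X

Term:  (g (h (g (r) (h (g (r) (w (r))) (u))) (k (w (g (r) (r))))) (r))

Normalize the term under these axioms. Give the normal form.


normal form = (h (h (w (r)) (u)) (k (w (r))))

1. (g (h (g (r) (h (g (r) (w (r))) (u))) (k (w (g (r) (r))))) (r))  →  (h (g (r) (h (g (r) (w (r))) (u))) (k (w (g (r) (r)))))
2. (h (g (r) (h (g (r) (w (r))) (u))) (k (w (g (r) (r)))))  →  (h (h (g (r) (w (r))) (u)) (k (w (g (r) (r)))))
3. (h (h (g (r) (w (r))) (u)) (k (w (g (r) (r)))))  →  (h (h (w (r)) (u)) (k (w (g (r) (r)))))
4. (h (h (w (r)) (u)) (k (w (g (r) (r)))))  →  (h (h (w (r)) (u)) (k (w (r))))


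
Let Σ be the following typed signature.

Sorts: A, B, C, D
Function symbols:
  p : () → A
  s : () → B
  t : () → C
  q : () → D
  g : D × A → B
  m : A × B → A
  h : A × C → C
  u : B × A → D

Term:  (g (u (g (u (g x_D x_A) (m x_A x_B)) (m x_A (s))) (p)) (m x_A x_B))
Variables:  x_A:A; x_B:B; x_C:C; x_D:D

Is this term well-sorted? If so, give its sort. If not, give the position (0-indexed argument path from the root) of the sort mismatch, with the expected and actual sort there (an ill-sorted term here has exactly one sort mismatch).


          x_D : D
          x_A : A
        (g x_D x_A) : B
          x_A : A
          x_B : B
        (m x_A x_B) : A
      (u (g x_D x_A) (m x_A x_B)) : D
        x_A : A
        (s) : B
      (m x_A (s)) : A
    (g (u (g x_D x_A) (m x_A x_B)) (m x_A (s))) : B
    (p) : A
  (u (g (u (g x_D x_A) (m x_A x_B)) (m x_A (s))) (p)) : D
    x_A : A
    x_B : B
  (m x_A x_B) : A
(g (u (g (u (g x_D x_A) (m x_A x_B)) (m x_A (s))) (p)) (m x_A x_B)) : B

well-sorted; sort = B


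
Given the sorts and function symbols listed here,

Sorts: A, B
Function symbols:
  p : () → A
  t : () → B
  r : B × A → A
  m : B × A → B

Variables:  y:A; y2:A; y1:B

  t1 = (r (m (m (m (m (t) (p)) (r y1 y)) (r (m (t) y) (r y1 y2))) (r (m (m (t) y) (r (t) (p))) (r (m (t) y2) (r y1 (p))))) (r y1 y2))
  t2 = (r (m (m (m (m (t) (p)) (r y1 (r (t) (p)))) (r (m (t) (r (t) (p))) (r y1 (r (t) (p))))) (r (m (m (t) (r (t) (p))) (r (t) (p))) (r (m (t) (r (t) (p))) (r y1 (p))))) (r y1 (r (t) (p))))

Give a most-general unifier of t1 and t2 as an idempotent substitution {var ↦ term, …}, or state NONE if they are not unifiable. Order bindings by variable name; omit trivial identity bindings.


{y ↦ (r (t) (p)), y2 ↦ (r (t) (p))}


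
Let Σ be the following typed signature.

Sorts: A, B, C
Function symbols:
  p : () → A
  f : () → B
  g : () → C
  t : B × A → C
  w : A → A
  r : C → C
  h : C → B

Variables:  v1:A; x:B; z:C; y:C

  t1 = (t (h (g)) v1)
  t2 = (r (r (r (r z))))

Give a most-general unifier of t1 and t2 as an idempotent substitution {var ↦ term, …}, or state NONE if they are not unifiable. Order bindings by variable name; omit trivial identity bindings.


head clash or occurs-check failure — not unifiable

NONE (not unifiable)


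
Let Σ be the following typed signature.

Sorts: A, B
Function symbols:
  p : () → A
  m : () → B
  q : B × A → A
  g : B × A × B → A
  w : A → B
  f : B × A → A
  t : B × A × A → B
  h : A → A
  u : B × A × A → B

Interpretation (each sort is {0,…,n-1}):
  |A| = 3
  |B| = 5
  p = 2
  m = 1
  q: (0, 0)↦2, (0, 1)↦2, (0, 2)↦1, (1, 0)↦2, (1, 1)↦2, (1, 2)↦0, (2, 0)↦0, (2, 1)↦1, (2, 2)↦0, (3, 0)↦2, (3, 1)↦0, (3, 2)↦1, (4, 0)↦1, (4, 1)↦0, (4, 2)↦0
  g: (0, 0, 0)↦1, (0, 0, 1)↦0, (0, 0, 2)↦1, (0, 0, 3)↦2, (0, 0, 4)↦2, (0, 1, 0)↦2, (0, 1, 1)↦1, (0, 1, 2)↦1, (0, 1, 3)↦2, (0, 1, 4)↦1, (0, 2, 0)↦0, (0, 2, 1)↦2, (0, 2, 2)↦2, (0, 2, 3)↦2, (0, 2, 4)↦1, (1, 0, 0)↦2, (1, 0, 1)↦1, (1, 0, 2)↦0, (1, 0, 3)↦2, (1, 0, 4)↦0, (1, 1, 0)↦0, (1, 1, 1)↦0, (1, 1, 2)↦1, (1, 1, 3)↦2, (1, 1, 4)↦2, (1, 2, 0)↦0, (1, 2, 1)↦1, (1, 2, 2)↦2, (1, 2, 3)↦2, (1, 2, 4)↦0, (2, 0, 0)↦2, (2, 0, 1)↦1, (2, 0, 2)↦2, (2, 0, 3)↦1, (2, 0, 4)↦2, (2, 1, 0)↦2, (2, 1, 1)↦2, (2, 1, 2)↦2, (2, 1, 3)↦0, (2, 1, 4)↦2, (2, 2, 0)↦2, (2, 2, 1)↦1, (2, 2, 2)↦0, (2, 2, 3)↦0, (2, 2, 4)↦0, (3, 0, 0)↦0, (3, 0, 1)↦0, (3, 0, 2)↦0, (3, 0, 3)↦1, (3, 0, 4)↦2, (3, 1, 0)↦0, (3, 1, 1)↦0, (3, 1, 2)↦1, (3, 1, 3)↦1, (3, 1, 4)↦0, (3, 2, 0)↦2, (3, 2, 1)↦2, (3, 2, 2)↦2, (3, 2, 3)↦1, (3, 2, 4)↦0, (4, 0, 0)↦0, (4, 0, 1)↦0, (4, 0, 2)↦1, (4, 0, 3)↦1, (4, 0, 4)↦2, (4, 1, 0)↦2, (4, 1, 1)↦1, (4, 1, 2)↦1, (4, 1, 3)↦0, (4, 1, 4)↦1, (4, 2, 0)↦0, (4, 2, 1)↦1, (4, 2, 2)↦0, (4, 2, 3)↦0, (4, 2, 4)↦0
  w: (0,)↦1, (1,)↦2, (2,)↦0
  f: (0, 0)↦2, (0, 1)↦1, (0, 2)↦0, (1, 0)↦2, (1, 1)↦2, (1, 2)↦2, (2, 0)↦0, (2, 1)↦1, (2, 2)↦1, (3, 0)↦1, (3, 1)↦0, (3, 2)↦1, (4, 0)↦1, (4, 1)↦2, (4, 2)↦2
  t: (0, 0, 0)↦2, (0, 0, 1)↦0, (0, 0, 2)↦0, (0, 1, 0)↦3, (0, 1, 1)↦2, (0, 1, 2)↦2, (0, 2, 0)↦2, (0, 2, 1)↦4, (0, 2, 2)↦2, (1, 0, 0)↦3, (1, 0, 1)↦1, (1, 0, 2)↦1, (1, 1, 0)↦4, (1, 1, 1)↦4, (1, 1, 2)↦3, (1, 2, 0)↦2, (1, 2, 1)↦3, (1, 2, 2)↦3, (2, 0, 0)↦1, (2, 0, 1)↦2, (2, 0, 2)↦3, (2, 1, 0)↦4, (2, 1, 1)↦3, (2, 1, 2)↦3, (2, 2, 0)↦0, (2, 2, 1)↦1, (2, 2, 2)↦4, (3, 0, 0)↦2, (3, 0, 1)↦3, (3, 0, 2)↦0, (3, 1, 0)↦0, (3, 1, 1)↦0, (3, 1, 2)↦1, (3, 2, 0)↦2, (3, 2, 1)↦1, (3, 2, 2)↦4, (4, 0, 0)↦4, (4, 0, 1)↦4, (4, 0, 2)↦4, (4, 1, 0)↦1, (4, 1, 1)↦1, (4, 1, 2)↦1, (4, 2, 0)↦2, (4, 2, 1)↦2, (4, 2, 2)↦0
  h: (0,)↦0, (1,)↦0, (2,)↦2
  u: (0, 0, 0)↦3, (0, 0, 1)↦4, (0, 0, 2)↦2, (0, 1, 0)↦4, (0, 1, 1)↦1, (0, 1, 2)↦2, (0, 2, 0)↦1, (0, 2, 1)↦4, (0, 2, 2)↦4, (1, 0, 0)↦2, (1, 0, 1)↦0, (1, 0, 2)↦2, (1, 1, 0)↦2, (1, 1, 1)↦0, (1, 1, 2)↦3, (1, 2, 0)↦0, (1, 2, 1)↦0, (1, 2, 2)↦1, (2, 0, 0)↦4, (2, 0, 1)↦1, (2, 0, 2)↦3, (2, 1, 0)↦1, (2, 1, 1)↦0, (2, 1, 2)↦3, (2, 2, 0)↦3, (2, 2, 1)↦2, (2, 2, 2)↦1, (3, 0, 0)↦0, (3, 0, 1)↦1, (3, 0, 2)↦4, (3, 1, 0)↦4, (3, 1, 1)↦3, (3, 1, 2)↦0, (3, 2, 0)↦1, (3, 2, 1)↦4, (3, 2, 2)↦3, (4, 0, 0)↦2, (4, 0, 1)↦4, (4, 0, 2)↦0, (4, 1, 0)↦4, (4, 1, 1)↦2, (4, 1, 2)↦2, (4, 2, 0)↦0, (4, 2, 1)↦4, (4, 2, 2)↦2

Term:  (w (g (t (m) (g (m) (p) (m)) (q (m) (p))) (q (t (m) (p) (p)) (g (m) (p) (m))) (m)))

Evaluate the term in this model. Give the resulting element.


value = 1

  m = 1
  m = 1
  p = 2
  m = 1
  (g (m) (p) (m)) = g(1, 2, 1) = 1
  m = 1
  p = 2
  (q (m) (p)) = q(1, 2) = 0
  (t (m) (g (m) (p) (m)) (q (m) (p))) = t(1, 1, 0) = 4
  m = 1
  p = 2
  p = 2
  (t (m) (p) (p)) = t(1, 2, 2) = 3
  m = 1
  p = 2
  m = 1
  (g (m) (p) (m)) = g(1, 2, 1) = 1
  (q (t (m) (p) (p)) (g (m) (p) (m))) = q(3, 1) = 0
  m = 1
  (g (t (m) (g (m) (p) (m)) (q (m) (p))) (q (t (m) (p) (p)) (g (m) (p) (m))) (m)) = g(4, 0, 1) = 0
  (w (g (t (m) (g (m) (p) (m)) (q (m) (p))) (q (t (m) (p) (p)) (g (m) (p) (m))) (m))) = w(0,) = 1


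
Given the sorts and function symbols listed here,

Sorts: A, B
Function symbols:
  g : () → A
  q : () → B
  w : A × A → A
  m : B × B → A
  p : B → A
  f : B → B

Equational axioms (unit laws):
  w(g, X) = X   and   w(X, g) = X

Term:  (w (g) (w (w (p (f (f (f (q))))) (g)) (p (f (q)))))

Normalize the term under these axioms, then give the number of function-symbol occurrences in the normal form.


size = 9

1. (w (g) (w (w (p (f (f (f (q))))) (g)) (p (f (q)))))  →  (w (w (p (f (f (f (q))))) (g)) (p (f (q))))
2. (w (w (p (f (f (f (q))))) (g)) (p (f (q))))  →  (w (p (f (f (f (q))))) (p (f (q))))
normal form: (w (p (f (f (f (q))))) (p (f (q))))


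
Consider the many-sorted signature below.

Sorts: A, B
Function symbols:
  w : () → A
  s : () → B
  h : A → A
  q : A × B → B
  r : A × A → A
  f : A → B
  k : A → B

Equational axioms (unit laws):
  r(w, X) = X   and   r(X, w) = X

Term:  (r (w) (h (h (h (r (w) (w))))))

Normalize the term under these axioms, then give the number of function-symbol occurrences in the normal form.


1. (r (w) (h (h (h (r (w) (w))))))  →  (h (h (h (r (w) (w)))))
2. (h (h (h (r (w) (w)))))  →  (h (h (h (w))))
normal form: (h (h (h (w))))

size = 4


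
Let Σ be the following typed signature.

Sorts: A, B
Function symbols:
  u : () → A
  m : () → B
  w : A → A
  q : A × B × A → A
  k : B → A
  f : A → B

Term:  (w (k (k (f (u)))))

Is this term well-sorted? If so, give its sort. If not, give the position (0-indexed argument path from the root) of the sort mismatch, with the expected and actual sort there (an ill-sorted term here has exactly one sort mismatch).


        (u) : A
      (f (u)) : B
    (k (f (u))) : A
  (k (k (f (u)))) : ✗ arg 0 at [0, 0] has sort A, expected B

ill-sorted at position [0, 0]: expected B, got A


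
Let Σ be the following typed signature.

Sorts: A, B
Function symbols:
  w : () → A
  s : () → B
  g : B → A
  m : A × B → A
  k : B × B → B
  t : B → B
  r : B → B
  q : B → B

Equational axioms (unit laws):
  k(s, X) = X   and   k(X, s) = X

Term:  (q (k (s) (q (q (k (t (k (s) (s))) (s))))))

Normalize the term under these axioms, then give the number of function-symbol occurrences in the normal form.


size = 5

1. (q (k (s) (q (q (k (t (k (s) (s))) (s))))))  →  (q (q (q (k (t (k (s) (s))) (s)))))
2. (q (q (q (k (t (k (s) (s))) (s)))))  →  (q (q (q (t (k (s) (s))))))
3. (q (q (q (t (k (s) (s))))))  →  (q (q (q (t (s)))))
normal form: (q (q (q (t (s)))))


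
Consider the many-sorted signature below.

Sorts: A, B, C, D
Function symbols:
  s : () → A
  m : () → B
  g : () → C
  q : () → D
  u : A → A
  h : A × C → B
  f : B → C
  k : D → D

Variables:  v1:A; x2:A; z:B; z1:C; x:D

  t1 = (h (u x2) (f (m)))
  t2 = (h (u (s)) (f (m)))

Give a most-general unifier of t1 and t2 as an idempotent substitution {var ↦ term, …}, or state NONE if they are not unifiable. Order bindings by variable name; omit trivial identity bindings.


{x2 ↦ (s)}


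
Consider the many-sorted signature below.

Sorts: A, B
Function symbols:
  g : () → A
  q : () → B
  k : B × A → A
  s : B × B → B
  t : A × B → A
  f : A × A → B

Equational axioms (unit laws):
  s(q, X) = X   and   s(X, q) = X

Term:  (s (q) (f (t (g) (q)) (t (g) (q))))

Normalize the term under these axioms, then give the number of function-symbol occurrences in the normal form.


1. (s (q) (f (t (g) (q)) (t (g) (q))))  →  (f (t (g) (q)) (t (g) (q)))
normal form: (f (t (g) (q)) (t (g) (q)))

size = 7


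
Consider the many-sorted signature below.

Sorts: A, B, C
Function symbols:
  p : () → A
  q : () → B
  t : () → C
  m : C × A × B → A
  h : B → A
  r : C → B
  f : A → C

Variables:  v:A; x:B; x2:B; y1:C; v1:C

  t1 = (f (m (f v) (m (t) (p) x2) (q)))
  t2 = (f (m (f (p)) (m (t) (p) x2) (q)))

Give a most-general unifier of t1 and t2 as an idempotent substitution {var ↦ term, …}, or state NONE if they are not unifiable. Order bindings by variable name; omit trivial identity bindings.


{v ↦ (p)}


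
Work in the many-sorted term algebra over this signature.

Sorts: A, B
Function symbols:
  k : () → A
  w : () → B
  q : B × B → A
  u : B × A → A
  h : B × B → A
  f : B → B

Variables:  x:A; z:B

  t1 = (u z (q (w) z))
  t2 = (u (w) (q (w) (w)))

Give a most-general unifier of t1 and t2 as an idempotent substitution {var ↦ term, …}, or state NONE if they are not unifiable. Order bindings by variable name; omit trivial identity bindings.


{z ↦ (w)}


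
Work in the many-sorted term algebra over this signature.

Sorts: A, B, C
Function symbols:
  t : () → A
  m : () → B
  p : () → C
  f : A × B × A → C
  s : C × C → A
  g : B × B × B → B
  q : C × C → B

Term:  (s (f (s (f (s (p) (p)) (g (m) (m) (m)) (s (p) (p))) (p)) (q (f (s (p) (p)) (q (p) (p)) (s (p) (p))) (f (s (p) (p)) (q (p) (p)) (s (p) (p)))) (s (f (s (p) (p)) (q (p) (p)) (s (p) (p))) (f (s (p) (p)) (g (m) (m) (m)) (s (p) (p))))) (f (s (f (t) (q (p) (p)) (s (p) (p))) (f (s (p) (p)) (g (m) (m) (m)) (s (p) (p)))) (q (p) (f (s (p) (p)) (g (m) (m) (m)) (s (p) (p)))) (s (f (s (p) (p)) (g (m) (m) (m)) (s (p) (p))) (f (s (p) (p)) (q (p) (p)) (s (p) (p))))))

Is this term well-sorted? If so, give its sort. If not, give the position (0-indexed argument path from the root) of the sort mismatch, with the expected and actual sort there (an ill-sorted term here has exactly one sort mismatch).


well-sorted; sort = A

          (p) : C
          (p) : C
        (s (p) (p)) : A
          (m) : B
          (m) : B
          (m) : B
        (g (m) (m) (m)) : B
          (p) : C
          (p) : C
        (s (p) (p)) : A
      (f (s (p) (p)) (g (m) (m) (m)) (s (p) (p))) : C
      (p) : C
    (s (f (s (p) (p)) (g (m) (m) (m)) (s (p) (p))) (p)) : A
          (p) : C
          (p) : C
        (s (p) (p)) : A
          (p) : C
          (p) : C
        (q (p) (p)) : B
          (p) : C
          (p) : C
        (s (p) (p)) : A
      (f (s (p) (p)) (q (p) (p)) (s (p) (p))) : C
          (p) : C
          (p) : C
        (s (p) (p)) : A
          (p) : C
          (p) : C
        (q (p) (p)) : B
          (p) : C
          (p) : C
        (s (p) (p)) : A
      (f (s (p) (p)) (q (p) (p)) (s (p) (p))) : C
    (q (f (s (p) (p)) (q (p) (p)) (s (p) (p))) (f (s (p) (p)) (q (p) (p)) (s (p) (p)))) : B
          (p) : C
          (p) : C
        (s (p) (p)) : A
          (p) : C
          (p) : C
        (q (p) (p)) : B
          (p) : C
          (p) : C
        (s (p) (p)) : A
      (f (s (p) (p)) (q (p) (p)) (s (p) (p))) : C
          (p) : C
          (p) : C
        (s (p) (p)) : A
          (m) : B
          (m) : B
          (m) : B
        (g (m) (m) (m)) : B
          (p) : C
          (p) : C
        (s (p) (p)) : A
      (f (s (p) (p)) (g (m) (m) (m)) (s (p) (p))) : C
    (s (f (s (p) (p)) (q (p) (p)) (s (p) (p))) (f (s (p) (p)) (g (m) (m) (m)) (s (p) (p)))) : A
  (f (s (f (s (p) (p)) (g (m) (m) (m)) (s (p) (p))) (p)) (q (f (s (p) (p)) (q (p) (p)) (s (p) (p))) (f (s (p) (p)) (q (p) (p)) (s (p) (p)))) (s (f (s (p) (p)) (q (p) (p)) (s (p) (p))) (f (s (p) (p)) (g (m) (m) (m)) (s (p) (p))))) : C
        (t) : A
          (p) : C
          (p) : C
        (q (p) (p)) : B
          (p) : C
          (p) : C
        (s (p) (p)) : A
      (f (t) (q (p) (p)) (s (p) (p))) : C
          (p) : C
          (p) : C
        (s (p) (p)) : A
          (m) : B
          (m) : B
          (m) : B
        (g (m) (m) (m)) : B
          (p) : C
          (p) : C
        (s (p) (p)) : A
      (f (s (p) (p)) (g (m) (m) (m)) (s (p) (p))) : C
    (s (f (t) (q (p) (p)) (s (p) (p))) (f (s (p) (p)) (g (m) (m) (m)) (s (p) (p)))) : A
      (p) : C
          (p) : C
          (p) : C
        (s (p) (p)) : A
          (m) : B
          (m) : B
          (m) : B
        (g (m) (m) (m)) : B
          (p) : C
          (p) : C
        (s (p) (p)) : A
      (f (s (p) (p)) (g (m) (m) (m)) (s (p) (p))) : C
    (q (p) (f (s (p) (p)) (g (m) (m) (m)) (s (p) (p)))) : B
          (p) : C
          (p) : C
        (s (p) (p)) : A
          (m) : B
          (m) : B
          (m) : B
        (g (m) (m) (m)) : B
          (p) : C
          (p) : C
        (s (p) (p)) : A
      (f (s (p) (p)) (g (m) (m) (m)) (s (p) (p))) : C
          (p) : C
          (p) : C
        (s (p) (p)) : A
          (p) : C
          (p) : C
        (q (p) (p)) : B
          (p) : C
          (p) : C
        (s (p) (p)) : A
      (f (s (p) (p)) (q (p) (p)) (s (p) (p))) : C
    (s (f (s (p) (p)) (g (m) (m) (m)) (s (p) (p))) (f (s (p) (p)) (q (p) (p)) (s (p) (p)))) : A
  (f (s (f (t) (q (p) (p)) (s (p) (p))) (f (s (p) (p)) (g (m) (m) (m)) (s (p) (p)))) (q (p) (f (s (p) (p)) (g (m) (m) (m)) (s (p) (p)))) (s (f (s (p) (p)) (g (m) (m) (m)) (s (p) (p))) (f (s (p) (p)) (q (p) (p)) (s (p) (p))))) : C
(s (f (s (f (s (p) (p)) (g (m) (m) (m)) (s (p) (p))) (p)) (q (f (s (p) (p)) (q (p) (p)) (s (p) (p))) (f (s (p) (p)) (q (p) (p)) (s (p) (p)))) (s (f (s (p) (p)) (q (p) (p)) (s (p) (p))) (f (s (p) (p)) (g (m) (m) (m)) (s (p) (p))))) (f (s (f (t) (q (p) (p)) (s (p) (p))) (f (s (p) (p)) (g (m) (m) (m)) (s (p) (p)))) (q (p) (f (s (p) (p)) (g (m) (m) (m)) (s (p) (p)))) (s (f (s (p) (p)) (g (m) (m) (m)) (s (p) (p))) (f (s (p) (p)) (q (p) (p)) (s (p) (p)))))) : A


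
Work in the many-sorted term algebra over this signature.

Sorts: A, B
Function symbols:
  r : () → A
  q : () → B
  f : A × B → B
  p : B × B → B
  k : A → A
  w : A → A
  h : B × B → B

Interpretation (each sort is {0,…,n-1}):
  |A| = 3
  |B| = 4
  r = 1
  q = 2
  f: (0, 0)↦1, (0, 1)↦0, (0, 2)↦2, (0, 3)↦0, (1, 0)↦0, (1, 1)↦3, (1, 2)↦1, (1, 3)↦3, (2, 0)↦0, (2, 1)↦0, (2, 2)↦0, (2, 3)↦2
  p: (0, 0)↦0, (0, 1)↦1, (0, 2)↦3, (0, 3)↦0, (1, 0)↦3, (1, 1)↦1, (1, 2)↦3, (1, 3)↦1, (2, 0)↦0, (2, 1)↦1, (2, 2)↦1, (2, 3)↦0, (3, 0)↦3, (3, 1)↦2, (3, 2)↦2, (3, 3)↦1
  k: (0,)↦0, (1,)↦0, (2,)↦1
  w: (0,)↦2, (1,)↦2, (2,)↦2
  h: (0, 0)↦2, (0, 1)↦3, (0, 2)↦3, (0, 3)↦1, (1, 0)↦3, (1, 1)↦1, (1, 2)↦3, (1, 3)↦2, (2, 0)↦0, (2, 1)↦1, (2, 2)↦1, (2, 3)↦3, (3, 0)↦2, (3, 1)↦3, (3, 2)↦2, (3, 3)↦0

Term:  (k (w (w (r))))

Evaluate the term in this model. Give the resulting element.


  r = 1
  (w (r)) = w(1,) = 2
  (w (w (r))) = w(2,) = 2
  (k (w (w (r)))) = k(2,) = 1

value = 1


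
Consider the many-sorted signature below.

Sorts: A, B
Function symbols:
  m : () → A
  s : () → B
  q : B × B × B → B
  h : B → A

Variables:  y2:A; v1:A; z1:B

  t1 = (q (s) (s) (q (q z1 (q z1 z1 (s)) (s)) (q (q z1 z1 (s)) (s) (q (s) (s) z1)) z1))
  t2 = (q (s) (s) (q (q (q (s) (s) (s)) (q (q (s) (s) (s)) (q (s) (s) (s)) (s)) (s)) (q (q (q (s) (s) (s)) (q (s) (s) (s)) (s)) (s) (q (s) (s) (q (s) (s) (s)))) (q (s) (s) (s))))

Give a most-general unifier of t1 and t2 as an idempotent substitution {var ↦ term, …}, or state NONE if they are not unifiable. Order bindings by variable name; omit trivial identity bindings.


{z1 ↦ (q (s) (s) (s))}


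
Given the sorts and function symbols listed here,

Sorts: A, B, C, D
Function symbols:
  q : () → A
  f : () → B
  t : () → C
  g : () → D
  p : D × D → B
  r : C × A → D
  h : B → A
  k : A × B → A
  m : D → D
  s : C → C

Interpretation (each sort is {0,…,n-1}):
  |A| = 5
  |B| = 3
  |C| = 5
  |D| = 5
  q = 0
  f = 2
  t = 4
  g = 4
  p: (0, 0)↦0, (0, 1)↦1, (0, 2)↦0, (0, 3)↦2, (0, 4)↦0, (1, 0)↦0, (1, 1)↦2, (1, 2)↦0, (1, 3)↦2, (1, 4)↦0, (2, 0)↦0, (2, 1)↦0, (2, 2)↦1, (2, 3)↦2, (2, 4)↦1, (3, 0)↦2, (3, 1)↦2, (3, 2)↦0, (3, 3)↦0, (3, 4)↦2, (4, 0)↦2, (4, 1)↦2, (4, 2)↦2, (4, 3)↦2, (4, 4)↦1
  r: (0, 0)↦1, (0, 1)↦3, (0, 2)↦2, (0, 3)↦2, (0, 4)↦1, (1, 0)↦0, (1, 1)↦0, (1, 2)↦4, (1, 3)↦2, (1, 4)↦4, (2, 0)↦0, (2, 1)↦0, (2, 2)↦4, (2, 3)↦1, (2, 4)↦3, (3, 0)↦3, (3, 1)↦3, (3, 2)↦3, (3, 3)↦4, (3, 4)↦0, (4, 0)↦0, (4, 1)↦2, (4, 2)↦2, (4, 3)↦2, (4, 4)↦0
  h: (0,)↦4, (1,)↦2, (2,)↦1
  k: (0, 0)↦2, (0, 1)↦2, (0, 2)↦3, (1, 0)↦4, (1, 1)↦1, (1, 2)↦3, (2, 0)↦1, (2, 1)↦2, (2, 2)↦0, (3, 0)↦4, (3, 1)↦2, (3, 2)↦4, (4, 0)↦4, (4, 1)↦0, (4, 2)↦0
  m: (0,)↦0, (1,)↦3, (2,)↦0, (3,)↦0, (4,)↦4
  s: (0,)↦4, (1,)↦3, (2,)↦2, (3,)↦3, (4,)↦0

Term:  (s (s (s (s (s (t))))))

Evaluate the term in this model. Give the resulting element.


value = 0

  t = 4
  (s (t)) = s(4,) = 0
  (s (s (t))) = s(0,) = 4
  (s (s (s (t)))) = s(4,) = 0
  (s (s (s (s (t))))) = s(0,) = 4
  (s (s (s (s (s (t)))))) = s(4,) = 0
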